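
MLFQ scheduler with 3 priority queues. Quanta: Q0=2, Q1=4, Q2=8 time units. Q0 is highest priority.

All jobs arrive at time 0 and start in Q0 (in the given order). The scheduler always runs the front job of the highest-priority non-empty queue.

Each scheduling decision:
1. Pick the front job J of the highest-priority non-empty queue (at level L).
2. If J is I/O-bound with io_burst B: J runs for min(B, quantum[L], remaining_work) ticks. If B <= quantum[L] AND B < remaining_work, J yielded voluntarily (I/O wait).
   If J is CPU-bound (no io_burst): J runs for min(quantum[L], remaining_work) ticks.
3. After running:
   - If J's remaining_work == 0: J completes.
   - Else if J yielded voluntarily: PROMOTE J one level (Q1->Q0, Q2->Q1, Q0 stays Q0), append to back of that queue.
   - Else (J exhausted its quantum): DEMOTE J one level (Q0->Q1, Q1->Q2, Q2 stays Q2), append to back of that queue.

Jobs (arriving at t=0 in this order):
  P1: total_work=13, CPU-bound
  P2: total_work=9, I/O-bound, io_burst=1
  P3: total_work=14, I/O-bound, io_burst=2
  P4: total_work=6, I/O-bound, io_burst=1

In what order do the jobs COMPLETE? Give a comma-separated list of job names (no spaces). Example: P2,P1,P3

Answer: P4,P3,P2,P1

Derivation:
t=0-2: P1@Q0 runs 2, rem=11, quantum used, demote→Q1. Q0=[P2,P3,P4] Q1=[P1] Q2=[]
t=2-3: P2@Q0 runs 1, rem=8, I/O yield, promote→Q0. Q0=[P3,P4,P2] Q1=[P1] Q2=[]
t=3-5: P3@Q0 runs 2, rem=12, I/O yield, promote→Q0. Q0=[P4,P2,P3] Q1=[P1] Q2=[]
t=5-6: P4@Q0 runs 1, rem=5, I/O yield, promote→Q0. Q0=[P2,P3,P4] Q1=[P1] Q2=[]
t=6-7: P2@Q0 runs 1, rem=7, I/O yield, promote→Q0. Q0=[P3,P4,P2] Q1=[P1] Q2=[]
t=7-9: P3@Q0 runs 2, rem=10, I/O yield, promote→Q0. Q0=[P4,P2,P3] Q1=[P1] Q2=[]
t=9-10: P4@Q0 runs 1, rem=4, I/O yield, promote→Q0. Q0=[P2,P3,P4] Q1=[P1] Q2=[]
t=10-11: P2@Q0 runs 1, rem=6, I/O yield, promote→Q0. Q0=[P3,P4,P2] Q1=[P1] Q2=[]
t=11-13: P3@Q0 runs 2, rem=8, I/O yield, promote→Q0. Q0=[P4,P2,P3] Q1=[P1] Q2=[]
t=13-14: P4@Q0 runs 1, rem=3, I/O yield, promote→Q0. Q0=[P2,P3,P4] Q1=[P1] Q2=[]
t=14-15: P2@Q0 runs 1, rem=5, I/O yield, promote→Q0. Q0=[P3,P4,P2] Q1=[P1] Q2=[]
t=15-17: P3@Q0 runs 2, rem=6, I/O yield, promote→Q0. Q0=[P4,P2,P3] Q1=[P1] Q2=[]
t=17-18: P4@Q0 runs 1, rem=2, I/O yield, promote→Q0. Q0=[P2,P3,P4] Q1=[P1] Q2=[]
t=18-19: P2@Q0 runs 1, rem=4, I/O yield, promote→Q0. Q0=[P3,P4,P2] Q1=[P1] Q2=[]
t=19-21: P3@Q0 runs 2, rem=4, I/O yield, promote→Q0. Q0=[P4,P2,P3] Q1=[P1] Q2=[]
t=21-22: P4@Q0 runs 1, rem=1, I/O yield, promote→Q0. Q0=[P2,P3,P4] Q1=[P1] Q2=[]
t=22-23: P2@Q0 runs 1, rem=3, I/O yield, promote→Q0. Q0=[P3,P4,P2] Q1=[P1] Q2=[]
t=23-25: P3@Q0 runs 2, rem=2, I/O yield, promote→Q0. Q0=[P4,P2,P3] Q1=[P1] Q2=[]
t=25-26: P4@Q0 runs 1, rem=0, completes. Q0=[P2,P3] Q1=[P1] Q2=[]
t=26-27: P2@Q0 runs 1, rem=2, I/O yield, promote→Q0. Q0=[P3,P2] Q1=[P1] Q2=[]
t=27-29: P3@Q0 runs 2, rem=0, completes. Q0=[P2] Q1=[P1] Q2=[]
t=29-30: P2@Q0 runs 1, rem=1, I/O yield, promote→Q0. Q0=[P2] Q1=[P1] Q2=[]
t=30-31: P2@Q0 runs 1, rem=0, completes. Q0=[] Q1=[P1] Q2=[]
t=31-35: P1@Q1 runs 4, rem=7, quantum used, demote→Q2. Q0=[] Q1=[] Q2=[P1]
t=35-42: P1@Q2 runs 7, rem=0, completes. Q0=[] Q1=[] Q2=[]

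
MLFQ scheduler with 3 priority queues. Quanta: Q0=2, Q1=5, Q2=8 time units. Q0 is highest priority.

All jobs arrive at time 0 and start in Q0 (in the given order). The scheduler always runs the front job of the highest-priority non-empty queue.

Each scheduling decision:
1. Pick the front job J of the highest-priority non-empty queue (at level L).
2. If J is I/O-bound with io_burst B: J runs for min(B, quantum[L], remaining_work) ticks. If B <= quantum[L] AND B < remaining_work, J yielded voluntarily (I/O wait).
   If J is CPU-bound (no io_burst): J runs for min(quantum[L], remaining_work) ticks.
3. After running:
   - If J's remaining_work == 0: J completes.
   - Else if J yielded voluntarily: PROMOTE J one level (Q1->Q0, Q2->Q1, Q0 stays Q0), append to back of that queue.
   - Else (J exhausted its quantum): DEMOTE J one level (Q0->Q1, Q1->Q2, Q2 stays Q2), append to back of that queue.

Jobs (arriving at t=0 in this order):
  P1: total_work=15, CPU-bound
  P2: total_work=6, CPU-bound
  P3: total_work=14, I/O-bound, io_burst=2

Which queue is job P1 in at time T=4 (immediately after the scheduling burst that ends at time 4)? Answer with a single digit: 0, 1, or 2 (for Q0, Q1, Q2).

Answer: 1

Derivation:
t=0-2: P1@Q0 runs 2, rem=13, quantum used, demote→Q1. Q0=[P2,P3] Q1=[P1] Q2=[]
t=2-4: P2@Q0 runs 2, rem=4, quantum used, demote→Q1. Q0=[P3] Q1=[P1,P2] Q2=[]
t=4-6: P3@Q0 runs 2, rem=12, I/O yield, promote→Q0. Q0=[P3] Q1=[P1,P2] Q2=[]
t=6-8: P3@Q0 runs 2, rem=10, I/O yield, promote→Q0. Q0=[P3] Q1=[P1,P2] Q2=[]
t=8-10: P3@Q0 runs 2, rem=8, I/O yield, promote→Q0. Q0=[P3] Q1=[P1,P2] Q2=[]
t=10-12: P3@Q0 runs 2, rem=6, I/O yield, promote→Q0. Q0=[P3] Q1=[P1,P2] Q2=[]
t=12-14: P3@Q0 runs 2, rem=4, I/O yield, promote→Q0. Q0=[P3] Q1=[P1,P2] Q2=[]
t=14-16: P3@Q0 runs 2, rem=2, I/O yield, promote→Q0. Q0=[P3] Q1=[P1,P2] Q2=[]
t=16-18: P3@Q0 runs 2, rem=0, completes. Q0=[] Q1=[P1,P2] Q2=[]
t=18-23: P1@Q1 runs 5, rem=8, quantum used, demote→Q2. Q0=[] Q1=[P2] Q2=[P1]
t=23-27: P2@Q1 runs 4, rem=0, completes. Q0=[] Q1=[] Q2=[P1]
t=27-35: P1@Q2 runs 8, rem=0, completes. Q0=[] Q1=[] Q2=[]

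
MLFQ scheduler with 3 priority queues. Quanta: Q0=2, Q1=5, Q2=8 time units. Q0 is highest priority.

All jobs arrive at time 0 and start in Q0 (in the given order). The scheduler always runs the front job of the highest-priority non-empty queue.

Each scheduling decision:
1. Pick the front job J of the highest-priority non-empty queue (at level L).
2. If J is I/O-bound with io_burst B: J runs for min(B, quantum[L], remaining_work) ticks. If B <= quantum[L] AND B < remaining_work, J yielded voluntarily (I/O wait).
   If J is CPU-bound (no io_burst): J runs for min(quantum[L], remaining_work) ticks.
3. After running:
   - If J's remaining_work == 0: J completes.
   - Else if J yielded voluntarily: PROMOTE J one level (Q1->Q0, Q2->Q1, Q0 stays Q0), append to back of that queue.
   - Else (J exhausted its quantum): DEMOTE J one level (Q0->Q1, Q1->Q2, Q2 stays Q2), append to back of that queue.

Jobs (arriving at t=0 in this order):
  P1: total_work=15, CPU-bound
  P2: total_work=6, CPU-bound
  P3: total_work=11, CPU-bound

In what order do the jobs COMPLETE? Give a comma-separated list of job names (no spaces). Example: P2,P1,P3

t=0-2: P1@Q0 runs 2, rem=13, quantum used, demote→Q1. Q0=[P2,P3] Q1=[P1] Q2=[]
t=2-4: P2@Q0 runs 2, rem=4, quantum used, demote→Q1. Q0=[P3] Q1=[P1,P2] Q2=[]
t=4-6: P3@Q0 runs 2, rem=9, quantum used, demote→Q1. Q0=[] Q1=[P1,P2,P3] Q2=[]
t=6-11: P1@Q1 runs 5, rem=8, quantum used, demote→Q2. Q0=[] Q1=[P2,P3] Q2=[P1]
t=11-15: P2@Q1 runs 4, rem=0, completes. Q0=[] Q1=[P3] Q2=[P1]
t=15-20: P3@Q1 runs 5, rem=4, quantum used, demote→Q2. Q0=[] Q1=[] Q2=[P1,P3]
t=20-28: P1@Q2 runs 8, rem=0, completes. Q0=[] Q1=[] Q2=[P3]
t=28-32: P3@Q2 runs 4, rem=0, completes. Q0=[] Q1=[] Q2=[]

Answer: P2,P1,P3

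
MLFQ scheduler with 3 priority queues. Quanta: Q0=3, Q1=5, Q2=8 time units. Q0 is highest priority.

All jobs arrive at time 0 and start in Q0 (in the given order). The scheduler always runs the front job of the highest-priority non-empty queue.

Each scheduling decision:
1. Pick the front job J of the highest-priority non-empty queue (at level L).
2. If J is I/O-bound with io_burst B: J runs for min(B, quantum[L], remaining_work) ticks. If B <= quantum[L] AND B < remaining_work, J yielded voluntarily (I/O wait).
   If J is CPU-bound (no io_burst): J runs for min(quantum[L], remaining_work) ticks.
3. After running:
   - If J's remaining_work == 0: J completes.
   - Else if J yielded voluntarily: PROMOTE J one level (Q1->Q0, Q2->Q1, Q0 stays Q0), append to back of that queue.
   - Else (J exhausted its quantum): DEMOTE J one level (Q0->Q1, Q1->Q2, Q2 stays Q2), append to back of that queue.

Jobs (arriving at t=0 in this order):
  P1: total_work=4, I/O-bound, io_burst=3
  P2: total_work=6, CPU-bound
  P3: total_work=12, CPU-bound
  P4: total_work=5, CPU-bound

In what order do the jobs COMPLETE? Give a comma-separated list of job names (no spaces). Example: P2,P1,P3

Answer: P1,P2,P4,P3

Derivation:
t=0-3: P1@Q0 runs 3, rem=1, I/O yield, promote→Q0. Q0=[P2,P3,P4,P1] Q1=[] Q2=[]
t=3-6: P2@Q0 runs 3, rem=3, quantum used, demote→Q1. Q0=[P3,P4,P1] Q1=[P2] Q2=[]
t=6-9: P3@Q0 runs 3, rem=9, quantum used, demote→Q1. Q0=[P4,P1] Q1=[P2,P3] Q2=[]
t=9-12: P4@Q0 runs 3, rem=2, quantum used, demote→Q1. Q0=[P1] Q1=[P2,P3,P4] Q2=[]
t=12-13: P1@Q0 runs 1, rem=0, completes. Q0=[] Q1=[P2,P3,P4] Q2=[]
t=13-16: P2@Q1 runs 3, rem=0, completes. Q0=[] Q1=[P3,P4] Q2=[]
t=16-21: P3@Q1 runs 5, rem=4, quantum used, demote→Q2. Q0=[] Q1=[P4] Q2=[P3]
t=21-23: P4@Q1 runs 2, rem=0, completes. Q0=[] Q1=[] Q2=[P3]
t=23-27: P3@Q2 runs 4, rem=0, completes. Q0=[] Q1=[] Q2=[]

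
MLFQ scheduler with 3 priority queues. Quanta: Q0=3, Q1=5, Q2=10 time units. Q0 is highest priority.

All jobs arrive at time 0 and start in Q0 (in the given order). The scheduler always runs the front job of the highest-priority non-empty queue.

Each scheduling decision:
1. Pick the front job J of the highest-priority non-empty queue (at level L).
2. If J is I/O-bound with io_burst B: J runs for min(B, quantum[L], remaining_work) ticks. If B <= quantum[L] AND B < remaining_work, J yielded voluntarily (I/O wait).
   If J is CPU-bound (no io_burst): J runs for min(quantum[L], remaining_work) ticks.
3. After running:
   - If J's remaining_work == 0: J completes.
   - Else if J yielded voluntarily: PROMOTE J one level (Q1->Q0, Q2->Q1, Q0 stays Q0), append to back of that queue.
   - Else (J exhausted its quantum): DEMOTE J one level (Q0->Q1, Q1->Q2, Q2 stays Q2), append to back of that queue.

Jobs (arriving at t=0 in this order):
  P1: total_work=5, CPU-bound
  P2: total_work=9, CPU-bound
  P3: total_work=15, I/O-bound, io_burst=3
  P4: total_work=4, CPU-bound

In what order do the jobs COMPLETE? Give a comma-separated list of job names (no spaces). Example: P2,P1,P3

Answer: P3,P1,P4,P2

Derivation:
t=0-3: P1@Q0 runs 3, rem=2, quantum used, demote→Q1. Q0=[P2,P3,P4] Q1=[P1] Q2=[]
t=3-6: P2@Q0 runs 3, rem=6, quantum used, demote→Q1. Q0=[P3,P4] Q1=[P1,P2] Q2=[]
t=6-9: P3@Q0 runs 3, rem=12, I/O yield, promote→Q0. Q0=[P4,P3] Q1=[P1,P2] Q2=[]
t=9-12: P4@Q0 runs 3, rem=1, quantum used, demote→Q1. Q0=[P3] Q1=[P1,P2,P4] Q2=[]
t=12-15: P3@Q0 runs 3, rem=9, I/O yield, promote→Q0. Q0=[P3] Q1=[P1,P2,P4] Q2=[]
t=15-18: P3@Q0 runs 3, rem=6, I/O yield, promote→Q0. Q0=[P3] Q1=[P1,P2,P4] Q2=[]
t=18-21: P3@Q0 runs 3, rem=3, I/O yield, promote→Q0. Q0=[P3] Q1=[P1,P2,P4] Q2=[]
t=21-24: P3@Q0 runs 3, rem=0, completes. Q0=[] Q1=[P1,P2,P4] Q2=[]
t=24-26: P1@Q1 runs 2, rem=0, completes. Q0=[] Q1=[P2,P4] Q2=[]
t=26-31: P2@Q1 runs 5, rem=1, quantum used, demote→Q2. Q0=[] Q1=[P4] Q2=[P2]
t=31-32: P4@Q1 runs 1, rem=0, completes. Q0=[] Q1=[] Q2=[P2]
t=32-33: P2@Q2 runs 1, rem=0, completes. Q0=[] Q1=[] Q2=[]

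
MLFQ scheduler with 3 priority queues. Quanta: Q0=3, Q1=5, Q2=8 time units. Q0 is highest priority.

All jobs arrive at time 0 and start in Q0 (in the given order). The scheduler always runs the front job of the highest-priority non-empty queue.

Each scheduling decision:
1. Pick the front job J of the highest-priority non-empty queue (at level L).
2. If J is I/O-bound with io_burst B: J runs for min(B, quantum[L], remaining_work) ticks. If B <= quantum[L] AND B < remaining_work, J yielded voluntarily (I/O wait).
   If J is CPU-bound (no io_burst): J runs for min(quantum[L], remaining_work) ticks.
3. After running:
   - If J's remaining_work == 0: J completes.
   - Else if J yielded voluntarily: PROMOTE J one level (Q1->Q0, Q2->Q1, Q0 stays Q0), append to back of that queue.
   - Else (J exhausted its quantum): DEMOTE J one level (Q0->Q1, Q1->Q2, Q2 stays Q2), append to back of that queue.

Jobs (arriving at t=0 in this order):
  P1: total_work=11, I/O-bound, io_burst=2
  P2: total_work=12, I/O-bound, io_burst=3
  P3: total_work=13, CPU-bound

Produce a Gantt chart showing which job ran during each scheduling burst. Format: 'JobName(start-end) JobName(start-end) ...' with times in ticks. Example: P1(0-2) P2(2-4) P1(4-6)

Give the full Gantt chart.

Answer: P1(0-2) P2(2-5) P3(5-8) P1(8-10) P2(10-13) P1(13-15) P2(15-18) P1(18-20) P2(20-23) P1(23-25) P1(25-26) P3(26-31) P3(31-36)

Derivation:
t=0-2: P1@Q0 runs 2, rem=9, I/O yield, promote→Q0. Q0=[P2,P3,P1] Q1=[] Q2=[]
t=2-5: P2@Q0 runs 3, rem=9, I/O yield, promote→Q0. Q0=[P3,P1,P2] Q1=[] Q2=[]
t=5-8: P3@Q0 runs 3, rem=10, quantum used, demote→Q1. Q0=[P1,P2] Q1=[P3] Q2=[]
t=8-10: P1@Q0 runs 2, rem=7, I/O yield, promote→Q0. Q0=[P2,P1] Q1=[P3] Q2=[]
t=10-13: P2@Q0 runs 3, rem=6, I/O yield, promote→Q0. Q0=[P1,P2] Q1=[P3] Q2=[]
t=13-15: P1@Q0 runs 2, rem=5, I/O yield, promote→Q0. Q0=[P2,P1] Q1=[P3] Q2=[]
t=15-18: P2@Q0 runs 3, rem=3, I/O yield, promote→Q0. Q0=[P1,P2] Q1=[P3] Q2=[]
t=18-20: P1@Q0 runs 2, rem=3, I/O yield, promote→Q0. Q0=[P2,P1] Q1=[P3] Q2=[]
t=20-23: P2@Q0 runs 3, rem=0, completes. Q0=[P1] Q1=[P3] Q2=[]
t=23-25: P1@Q0 runs 2, rem=1, I/O yield, promote→Q0. Q0=[P1] Q1=[P3] Q2=[]
t=25-26: P1@Q0 runs 1, rem=0, completes. Q0=[] Q1=[P3] Q2=[]
t=26-31: P3@Q1 runs 5, rem=5, quantum used, demote→Q2. Q0=[] Q1=[] Q2=[P3]
t=31-36: P3@Q2 runs 5, rem=0, completes. Q0=[] Q1=[] Q2=[]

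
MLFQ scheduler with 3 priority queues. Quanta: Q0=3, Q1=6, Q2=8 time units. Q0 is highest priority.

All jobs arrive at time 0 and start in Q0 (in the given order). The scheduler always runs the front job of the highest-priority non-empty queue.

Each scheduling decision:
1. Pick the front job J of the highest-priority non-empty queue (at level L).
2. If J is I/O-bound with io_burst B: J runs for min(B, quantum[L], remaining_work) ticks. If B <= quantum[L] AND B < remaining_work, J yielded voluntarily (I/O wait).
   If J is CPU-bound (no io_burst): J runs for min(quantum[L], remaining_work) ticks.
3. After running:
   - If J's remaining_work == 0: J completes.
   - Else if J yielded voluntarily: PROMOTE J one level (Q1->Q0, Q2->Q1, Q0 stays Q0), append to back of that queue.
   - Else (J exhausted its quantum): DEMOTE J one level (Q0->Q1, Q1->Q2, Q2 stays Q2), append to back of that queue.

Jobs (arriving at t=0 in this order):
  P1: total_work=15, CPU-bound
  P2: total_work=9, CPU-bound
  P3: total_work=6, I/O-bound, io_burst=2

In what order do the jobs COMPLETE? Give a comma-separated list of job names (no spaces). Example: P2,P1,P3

Answer: P3,P2,P1

Derivation:
t=0-3: P1@Q0 runs 3, rem=12, quantum used, demote→Q1. Q0=[P2,P3] Q1=[P1] Q2=[]
t=3-6: P2@Q0 runs 3, rem=6, quantum used, demote→Q1. Q0=[P3] Q1=[P1,P2] Q2=[]
t=6-8: P3@Q0 runs 2, rem=4, I/O yield, promote→Q0. Q0=[P3] Q1=[P1,P2] Q2=[]
t=8-10: P3@Q0 runs 2, rem=2, I/O yield, promote→Q0. Q0=[P3] Q1=[P1,P2] Q2=[]
t=10-12: P3@Q0 runs 2, rem=0, completes. Q0=[] Q1=[P1,P2] Q2=[]
t=12-18: P1@Q1 runs 6, rem=6, quantum used, demote→Q2. Q0=[] Q1=[P2] Q2=[P1]
t=18-24: P2@Q1 runs 6, rem=0, completes. Q0=[] Q1=[] Q2=[P1]
t=24-30: P1@Q2 runs 6, rem=0, completes. Q0=[] Q1=[] Q2=[]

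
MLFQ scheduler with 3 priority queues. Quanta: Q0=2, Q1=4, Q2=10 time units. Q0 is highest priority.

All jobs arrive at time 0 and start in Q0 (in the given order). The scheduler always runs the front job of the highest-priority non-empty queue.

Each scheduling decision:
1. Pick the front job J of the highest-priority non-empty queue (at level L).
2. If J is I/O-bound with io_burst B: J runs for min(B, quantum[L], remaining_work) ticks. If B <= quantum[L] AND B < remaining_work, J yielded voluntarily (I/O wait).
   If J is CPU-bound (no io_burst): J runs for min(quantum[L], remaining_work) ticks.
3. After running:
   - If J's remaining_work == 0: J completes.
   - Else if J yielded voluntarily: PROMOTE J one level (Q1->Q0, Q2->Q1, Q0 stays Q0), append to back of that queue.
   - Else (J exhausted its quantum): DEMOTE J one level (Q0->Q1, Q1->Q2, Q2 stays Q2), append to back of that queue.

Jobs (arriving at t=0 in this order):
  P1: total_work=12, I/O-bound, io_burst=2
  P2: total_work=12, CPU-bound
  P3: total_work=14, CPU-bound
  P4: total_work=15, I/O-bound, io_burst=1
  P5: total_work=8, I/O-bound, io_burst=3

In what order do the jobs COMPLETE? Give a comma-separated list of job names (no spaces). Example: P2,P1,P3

t=0-2: P1@Q0 runs 2, rem=10, I/O yield, promote→Q0. Q0=[P2,P3,P4,P5,P1] Q1=[] Q2=[]
t=2-4: P2@Q0 runs 2, rem=10, quantum used, demote→Q1. Q0=[P3,P4,P5,P1] Q1=[P2] Q2=[]
t=4-6: P3@Q0 runs 2, rem=12, quantum used, demote→Q1. Q0=[P4,P5,P1] Q1=[P2,P3] Q2=[]
t=6-7: P4@Q0 runs 1, rem=14, I/O yield, promote→Q0. Q0=[P5,P1,P4] Q1=[P2,P3] Q2=[]
t=7-9: P5@Q0 runs 2, rem=6, quantum used, demote→Q1. Q0=[P1,P4] Q1=[P2,P3,P5] Q2=[]
t=9-11: P1@Q0 runs 2, rem=8, I/O yield, promote→Q0. Q0=[P4,P1] Q1=[P2,P3,P5] Q2=[]
t=11-12: P4@Q0 runs 1, rem=13, I/O yield, promote→Q0. Q0=[P1,P4] Q1=[P2,P3,P5] Q2=[]
t=12-14: P1@Q0 runs 2, rem=6, I/O yield, promote→Q0. Q0=[P4,P1] Q1=[P2,P3,P5] Q2=[]
t=14-15: P4@Q0 runs 1, rem=12, I/O yield, promote→Q0. Q0=[P1,P4] Q1=[P2,P3,P5] Q2=[]
t=15-17: P1@Q0 runs 2, rem=4, I/O yield, promote→Q0. Q0=[P4,P1] Q1=[P2,P3,P5] Q2=[]
t=17-18: P4@Q0 runs 1, rem=11, I/O yield, promote→Q0. Q0=[P1,P4] Q1=[P2,P3,P5] Q2=[]
t=18-20: P1@Q0 runs 2, rem=2, I/O yield, promote→Q0. Q0=[P4,P1] Q1=[P2,P3,P5] Q2=[]
t=20-21: P4@Q0 runs 1, rem=10, I/O yield, promote→Q0. Q0=[P1,P4] Q1=[P2,P3,P5] Q2=[]
t=21-23: P1@Q0 runs 2, rem=0, completes. Q0=[P4] Q1=[P2,P3,P5] Q2=[]
t=23-24: P4@Q0 runs 1, rem=9, I/O yield, promote→Q0. Q0=[P4] Q1=[P2,P3,P5] Q2=[]
t=24-25: P4@Q0 runs 1, rem=8, I/O yield, promote→Q0. Q0=[P4] Q1=[P2,P3,P5] Q2=[]
t=25-26: P4@Q0 runs 1, rem=7, I/O yield, promote→Q0. Q0=[P4] Q1=[P2,P3,P5] Q2=[]
t=26-27: P4@Q0 runs 1, rem=6, I/O yield, promote→Q0. Q0=[P4] Q1=[P2,P3,P5] Q2=[]
t=27-28: P4@Q0 runs 1, rem=5, I/O yield, promote→Q0. Q0=[P4] Q1=[P2,P3,P5] Q2=[]
t=28-29: P4@Q0 runs 1, rem=4, I/O yield, promote→Q0. Q0=[P4] Q1=[P2,P3,P5] Q2=[]
t=29-30: P4@Q0 runs 1, rem=3, I/O yield, promote→Q0. Q0=[P4] Q1=[P2,P3,P5] Q2=[]
t=30-31: P4@Q0 runs 1, rem=2, I/O yield, promote→Q0. Q0=[P4] Q1=[P2,P3,P5] Q2=[]
t=31-32: P4@Q0 runs 1, rem=1, I/O yield, promote→Q0. Q0=[P4] Q1=[P2,P3,P5] Q2=[]
t=32-33: P4@Q0 runs 1, rem=0, completes. Q0=[] Q1=[P2,P3,P5] Q2=[]
t=33-37: P2@Q1 runs 4, rem=6, quantum used, demote→Q2. Q0=[] Q1=[P3,P5] Q2=[P2]
t=37-41: P3@Q1 runs 4, rem=8, quantum used, demote→Q2. Q0=[] Q1=[P5] Q2=[P2,P3]
t=41-44: P5@Q1 runs 3, rem=3, I/O yield, promote→Q0. Q0=[P5] Q1=[] Q2=[P2,P3]
t=44-46: P5@Q0 runs 2, rem=1, quantum used, demote→Q1. Q0=[] Q1=[P5] Q2=[P2,P3]
t=46-47: P5@Q1 runs 1, rem=0, completes. Q0=[] Q1=[] Q2=[P2,P3]
t=47-53: P2@Q2 runs 6, rem=0, completes. Q0=[] Q1=[] Q2=[P3]
t=53-61: P3@Q2 runs 8, rem=0, completes. Q0=[] Q1=[] Q2=[]

Answer: P1,P4,P5,P2,P3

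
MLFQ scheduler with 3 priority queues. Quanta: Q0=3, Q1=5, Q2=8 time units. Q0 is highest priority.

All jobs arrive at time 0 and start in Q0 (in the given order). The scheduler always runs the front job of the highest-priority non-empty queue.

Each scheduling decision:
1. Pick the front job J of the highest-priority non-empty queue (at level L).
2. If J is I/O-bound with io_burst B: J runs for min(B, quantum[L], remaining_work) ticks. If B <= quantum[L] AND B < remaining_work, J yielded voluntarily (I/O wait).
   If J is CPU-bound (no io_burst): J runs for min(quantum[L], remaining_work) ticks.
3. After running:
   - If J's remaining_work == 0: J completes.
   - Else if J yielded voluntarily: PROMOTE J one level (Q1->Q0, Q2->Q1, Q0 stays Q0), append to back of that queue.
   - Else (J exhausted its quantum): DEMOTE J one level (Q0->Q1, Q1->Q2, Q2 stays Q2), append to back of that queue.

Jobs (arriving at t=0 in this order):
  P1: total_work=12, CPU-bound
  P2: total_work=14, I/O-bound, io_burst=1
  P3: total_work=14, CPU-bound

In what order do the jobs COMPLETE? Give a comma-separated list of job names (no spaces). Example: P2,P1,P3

Answer: P2,P1,P3

Derivation:
t=0-3: P1@Q0 runs 3, rem=9, quantum used, demote→Q1. Q0=[P2,P3] Q1=[P1] Q2=[]
t=3-4: P2@Q0 runs 1, rem=13, I/O yield, promote→Q0. Q0=[P3,P2] Q1=[P1] Q2=[]
t=4-7: P3@Q0 runs 3, rem=11, quantum used, demote→Q1. Q0=[P2] Q1=[P1,P3] Q2=[]
t=7-8: P2@Q0 runs 1, rem=12, I/O yield, promote→Q0. Q0=[P2] Q1=[P1,P3] Q2=[]
t=8-9: P2@Q0 runs 1, rem=11, I/O yield, promote→Q0. Q0=[P2] Q1=[P1,P3] Q2=[]
t=9-10: P2@Q0 runs 1, rem=10, I/O yield, promote→Q0. Q0=[P2] Q1=[P1,P3] Q2=[]
t=10-11: P2@Q0 runs 1, rem=9, I/O yield, promote→Q0. Q0=[P2] Q1=[P1,P3] Q2=[]
t=11-12: P2@Q0 runs 1, rem=8, I/O yield, promote→Q0. Q0=[P2] Q1=[P1,P3] Q2=[]
t=12-13: P2@Q0 runs 1, rem=7, I/O yield, promote→Q0. Q0=[P2] Q1=[P1,P3] Q2=[]
t=13-14: P2@Q0 runs 1, rem=6, I/O yield, promote→Q0. Q0=[P2] Q1=[P1,P3] Q2=[]
t=14-15: P2@Q0 runs 1, rem=5, I/O yield, promote→Q0. Q0=[P2] Q1=[P1,P3] Q2=[]
t=15-16: P2@Q0 runs 1, rem=4, I/O yield, promote→Q0. Q0=[P2] Q1=[P1,P3] Q2=[]
t=16-17: P2@Q0 runs 1, rem=3, I/O yield, promote→Q0. Q0=[P2] Q1=[P1,P3] Q2=[]
t=17-18: P2@Q0 runs 1, rem=2, I/O yield, promote→Q0. Q0=[P2] Q1=[P1,P3] Q2=[]
t=18-19: P2@Q0 runs 1, rem=1, I/O yield, promote→Q0. Q0=[P2] Q1=[P1,P3] Q2=[]
t=19-20: P2@Q0 runs 1, rem=0, completes. Q0=[] Q1=[P1,P3] Q2=[]
t=20-25: P1@Q1 runs 5, rem=4, quantum used, demote→Q2. Q0=[] Q1=[P3] Q2=[P1]
t=25-30: P3@Q1 runs 5, rem=6, quantum used, demote→Q2. Q0=[] Q1=[] Q2=[P1,P3]
t=30-34: P1@Q2 runs 4, rem=0, completes. Q0=[] Q1=[] Q2=[P3]
t=34-40: P3@Q2 runs 6, rem=0, completes. Q0=[] Q1=[] Q2=[]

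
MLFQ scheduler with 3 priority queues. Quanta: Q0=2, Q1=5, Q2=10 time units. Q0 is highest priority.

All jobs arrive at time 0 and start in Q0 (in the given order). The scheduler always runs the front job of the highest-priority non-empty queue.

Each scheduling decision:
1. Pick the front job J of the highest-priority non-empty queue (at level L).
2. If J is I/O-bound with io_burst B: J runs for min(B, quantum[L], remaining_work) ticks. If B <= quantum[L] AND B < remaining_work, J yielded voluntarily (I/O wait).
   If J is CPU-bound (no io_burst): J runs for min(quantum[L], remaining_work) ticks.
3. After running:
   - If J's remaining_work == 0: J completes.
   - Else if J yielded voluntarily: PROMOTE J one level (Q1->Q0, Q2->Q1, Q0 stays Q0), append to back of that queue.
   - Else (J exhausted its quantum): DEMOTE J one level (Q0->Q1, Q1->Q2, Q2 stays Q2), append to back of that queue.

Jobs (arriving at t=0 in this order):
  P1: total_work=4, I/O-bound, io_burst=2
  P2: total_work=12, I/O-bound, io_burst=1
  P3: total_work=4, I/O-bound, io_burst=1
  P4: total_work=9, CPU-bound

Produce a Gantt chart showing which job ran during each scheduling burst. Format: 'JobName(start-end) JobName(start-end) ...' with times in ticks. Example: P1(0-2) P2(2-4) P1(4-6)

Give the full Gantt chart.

t=0-2: P1@Q0 runs 2, rem=2, I/O yield, promote→Q0. Q0=[P2,P3,P4,P1] Q1=[] Q2=[]
t=2-3: P2@Q0 runs 1, rem=11, I/O yield, promote→Q0. Q0=[P3,P4,P1,P2] Q1=[] Q2=[]
t=3-4: P3@Q0 runs 1, rem=3, I/O yield, promote→Q0. Q0=[P4,P1,P2,P3] Q1=[] Q2=[]
t=4-6: P4@Q0 runs 2, rem=7, quantum used, demote→Q1. Q0=[P1,P2,P3] Q1=[P4] Q2=[]
t=6-8: P1@Q0 runs 2, rem=0, completes. Q0=[P2,P3] Q1=[P4] Q2=[]
t=8-9: P2@Q0 runs 1, rem=10, I/O yield, promote→Q0. Q0=[P3,P2] Q1=[P4] Q2=[]
t=9-10: P3@Q0 runs 1, rem=2, I/O yield, promote→Q0. Q0=[P2,P3] Q1=[P4] Q2=[]
t=10-11: P2@Q0 runs 1, rem=9, I/O yield, promote→Q0. Q0=[P3,P2] Q1=[P4] Q2=[]
t=11-12: P3@Q0 runs 1, rem=1, I/O yield, promote→Q0. Q0=[P2,P3] Q1=[P4] Q2=[]
t=12-13: P2@Q0 runs 1, rem=8, I/O yield, promote→Q0. Q0=[P3,P2] Q1=[P4] Q2=[]
t=13-14: P3@Q0 runs 1, rem=0, completes. Q0=[P2] Q1=[P4] Q2=[]
t=14-15: P2@Q0 runs 1, rem=7, I/O yield, promote→Q0. Q0=[P2] Q1=[P4] Q2=[]
t=15-16: P2@Q0 runs 1, rem=6, I/O yield, promote→Q0. Q0=[P2] Q1=[P4] Q2=[]
t=16-17: P2@Q0 runs 1, rem=5, I/O yield, promote→Q0. Q0=[P2] Q1=[P4] Q2=[]
t=17-18: P2@Q0 runs 1, rem=4, I/O yield, promote→Q0. Q0=[P2] Q1=[P4] Q2=[]
t=18-19: P2@Q0 runs 1, rem=3, I/O yield, promote→Q0. Q0=[P2] Q1=[P4] Q2=[]
t=19-20: P2@Q0 runs 1, rem=2, I/O yield, promote→Q0. Q0=[P2] Q1=[P4] Q2=[]
t=20-21: P2@Q0 runs 1, rem=1, I/O yield, promote→Q0. Q0=[P2] Q1=[P4] Q2=[]
t=21-22: P2@Q0 runs 1, rem=0, completes. Q0=[] Q1=[P4] Q2=[]
t=22-27: P4@Q1 runs 5, rem=2, quantum used, demote→Q2. Q0=[] Q1=[] Q2=[P4]
t=27-29: P4@Q2 runs 2, rem=0, completes. Q0=[] Q1=[] Q2=[]

Answer: P1(0-2) P2(2-3) P3(3-4) P4(4-6) P1(6-8) P2(8-9) P3(9-10) P2(10-11) P3(11-12) P2(12-13) P3(13-14) P2(14-15) P2(15-16) P2(16-17) P2(17-18) P2(18-19) P2(19-20) P2(20-21) P2(21-22) P4(22-27) P4(27-29)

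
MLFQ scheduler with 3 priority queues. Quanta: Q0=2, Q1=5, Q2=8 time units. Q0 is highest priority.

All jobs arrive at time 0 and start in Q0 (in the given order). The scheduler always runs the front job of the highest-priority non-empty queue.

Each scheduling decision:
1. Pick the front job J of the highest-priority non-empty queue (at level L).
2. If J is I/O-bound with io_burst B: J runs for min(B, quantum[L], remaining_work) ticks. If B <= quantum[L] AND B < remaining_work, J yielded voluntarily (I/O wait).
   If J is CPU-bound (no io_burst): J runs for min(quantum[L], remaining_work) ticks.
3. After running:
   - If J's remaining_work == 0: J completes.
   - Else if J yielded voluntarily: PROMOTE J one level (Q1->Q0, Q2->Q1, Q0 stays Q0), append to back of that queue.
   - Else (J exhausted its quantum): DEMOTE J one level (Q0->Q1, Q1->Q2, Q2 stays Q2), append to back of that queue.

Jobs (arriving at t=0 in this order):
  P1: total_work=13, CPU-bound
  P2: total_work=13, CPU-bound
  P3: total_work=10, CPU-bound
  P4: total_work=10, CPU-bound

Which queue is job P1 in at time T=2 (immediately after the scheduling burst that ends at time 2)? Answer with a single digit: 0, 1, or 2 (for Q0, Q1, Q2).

t=0-2: P1@Q0 runs 2, rem=11, quantum used, demote→Q1. Q0=[P2,P3,P4] Q1=[P1] Q2=[]
t=2-4: P2@Q0 runs 2, rem=11, quantum used, demote→Q1. Q0=[P3,P4] Q1=[P1,P2] Q2=[]
t=4-6: P3@Q0 runs 2, rem=8, quantum used, demote→Q1. Q0=[P4] Q1=[P1,P2,P3] Q2=[]
t=6-8: P4@Q0 runs 2, rem=8, quantum used, demote→Q1. Q0=[] Q1=[P1,P2,P3,P4] Q2=[]
t=8-13: P1@Q1 runs 5, rem=6, quantum used, demote→Q2. Q0=[] Q1=[P2,P3,P4] Q2=[P1]
t=13-18: P2@Q1 runs 5, rem=6, quantum used, demote→Q2. Q0=[] Q1=[P3,P4] Q2=[P1,P2]
t=18-23: P3@Q1 runs 5, rem=3, quantum used, demote→Q2. Q0=[] Q1=[P4] Q2=[P1,P2,P3]
t=23-28: P4@Q1 runs 5, rem=3, quantum used, demote→Q2. Q0=[] Q1=[] Q2=[P1,P2,P3,P4]
t=28-34: P1@Q2 runs 6, rem=0, completes. Q0=[] Q1=[] Q2=[P2,P3,P4]
t=34-40: P2@Q2 runs 6, rem=0, completes. Q0=[] Q1=[] Q2=[P3,P4]
t=40-43: P3@Q2 runs 3, rem=0, completes. Q0=[] Q1=[] Q2=[P4]
t=43-46: P4@Q2 runs 3, rem=0, completes. Q0=[] Q1=[] Q2=[]

Answer: 1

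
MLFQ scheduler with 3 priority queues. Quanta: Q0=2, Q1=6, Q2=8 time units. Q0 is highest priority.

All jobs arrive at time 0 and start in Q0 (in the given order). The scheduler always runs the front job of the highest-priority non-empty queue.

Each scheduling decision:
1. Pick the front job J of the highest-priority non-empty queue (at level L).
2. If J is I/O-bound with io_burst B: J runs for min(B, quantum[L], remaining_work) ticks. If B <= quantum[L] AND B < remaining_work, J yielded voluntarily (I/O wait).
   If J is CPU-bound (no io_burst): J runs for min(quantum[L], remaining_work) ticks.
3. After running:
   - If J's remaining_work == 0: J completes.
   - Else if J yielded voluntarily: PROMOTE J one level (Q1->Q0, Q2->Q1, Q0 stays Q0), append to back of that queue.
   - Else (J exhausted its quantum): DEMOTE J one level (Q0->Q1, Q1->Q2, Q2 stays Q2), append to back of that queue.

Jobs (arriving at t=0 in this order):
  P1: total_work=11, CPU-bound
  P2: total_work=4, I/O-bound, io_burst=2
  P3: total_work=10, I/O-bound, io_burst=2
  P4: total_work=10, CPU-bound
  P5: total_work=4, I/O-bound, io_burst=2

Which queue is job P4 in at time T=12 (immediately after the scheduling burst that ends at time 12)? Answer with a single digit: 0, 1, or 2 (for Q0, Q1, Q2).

t=0-2: P1@Q0 runs 2, rem=9, quantum used, demote→Q1. Q0=[P2,P3,P4,P5] Q1=[P1] Q2=[]
t=2-4: P2@Q0 runs 2, rem=2, I/O yield, promote→Q0. Q0=[P3,P4,P5,P2] Q1=[P1] Q2=[]
t=4-6: P3@Q0 runs 2, rem=8, I/O yield, promote→Q0. Q0=[P4,P5,P2,P3] Q1=[P1] Q2=[]
t=6-8: P4@Q0 runs 2, rem=8, quantum used, demote→Q1. Q0=[P5,P2,P3] Q1=[P1,P4] Q2=[]
t=8-10: P5@Q0 runs 2, rem=2, I/O yield, promote→Q0. Q0=[P2,P3,P5] Q1=[P1,P4] Q2=[]
t=10-12: P2@Q0 runs 2, rem=0, completes. Q0=[P3,P5] Q1=[P1,P4] Q2=[]
t=12-14: P3@Q0 runs 2, rem=6, I/O yield, promote→Q0. Q0=[P5,P3] Q1=[P1,P4] Q2=[]
t=14-16: P5@Q0 runs 2, rem=0, completes. Q0=[P3] Q1=[P1,P4] Q2=[]
t=16-18: P3@Q0 runs 2, rem=4, I/O yield, promote→Q0. Q0=[P3] Q1=[P1,P4] Q2=[]
t=18-20: P3@Q0 runs 2, rem=2, I/O yield, promote→Q0. Q0=[P3] Q1=[P1,P4] Q2=[]
t=20-22: P3@Q0 runs 2, rem=0, completes. Q0=[] Q1=[P1,P4] Q2=[]
t=22-28: P1@Q1 runs 6, rem=3, quantum used, demote→Q2. Q0=[] Q1=[P4] Q2=[P1]
t=28-34: P4@Q1 runs 6, rem=2, quantum used, demote→Q2. Q0=[] Q1=[] Q2=[P1,P4]
t=34-37: P1@Q2 runs 3, rem=0, completes. Q0=[] Q1=[] Q2=[P4]
t=37-39: P4@Q2 runs 2, rem=0, completes. Q0=[] Q1=[] Q2=[]

Answer: 1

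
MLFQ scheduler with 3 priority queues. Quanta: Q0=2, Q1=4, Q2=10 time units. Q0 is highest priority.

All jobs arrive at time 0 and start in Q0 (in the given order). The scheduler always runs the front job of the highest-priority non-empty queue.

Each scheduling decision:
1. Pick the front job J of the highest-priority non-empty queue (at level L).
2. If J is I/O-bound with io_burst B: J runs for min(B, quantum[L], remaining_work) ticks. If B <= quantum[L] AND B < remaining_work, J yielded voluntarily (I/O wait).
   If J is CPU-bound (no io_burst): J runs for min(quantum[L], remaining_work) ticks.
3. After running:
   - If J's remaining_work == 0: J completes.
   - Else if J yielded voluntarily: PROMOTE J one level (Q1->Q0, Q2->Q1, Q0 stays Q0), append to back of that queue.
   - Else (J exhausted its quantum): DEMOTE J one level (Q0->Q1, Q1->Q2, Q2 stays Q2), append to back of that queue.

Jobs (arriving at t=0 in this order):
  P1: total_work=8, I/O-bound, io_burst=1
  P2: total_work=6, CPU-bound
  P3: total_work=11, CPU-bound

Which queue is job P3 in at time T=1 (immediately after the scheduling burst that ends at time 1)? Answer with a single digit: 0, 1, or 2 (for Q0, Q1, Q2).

t=0-1: P1@Q0 runs 1, rem=7, I/O yield, promote→Q0. Q0=[P2,P3,P1] Q1=[] Q2=[]
t=1-3: P2@Q0 runs 2, rem=4, quantum used, demote→Q1. Q0=[P3,P1] Q1=[P2] Q2=[]
t=3-5: P3@Q0 runs 2, rem=9, quantum used, demote→Q1. Q0=[P1] Q1=[P2,P3] Q2=[]
t=5-6: P1@Q0 runs 1, rem=6, I/O yield, promote→Q0. Q0=[P1] Q1=[P2,P3] Q2=[]
t=6-7: P1@Q0 runs 1, rem=5, I/O yield, promote→Q0. Q0=[P1] Q1=[P2,P3] Q2=[]
t=7-8: P1@Q0 runs 1, rem=4, I/O yield, promote→Q0. Q0=[P1] Q1=[P2,P3] Q2=[]
t=8-9: P1@Q0 runs 1, rem=3, I/O yield, promote→Q0. Q0=[P1] Q1=[P2,P3] Q2=[]
t=9-10: P1@Q0 runs 1, rem=2, I/O yield, promote→Q0. Q0=[P1] Q1=[P2,P3] Q2=[]
t=10-11: P1@Q0 runs 1, rem=1, I/O yield, promote→Q0. Q0=[P1] Q1=[P2,P3] Q2=[]
t=11-12: P1@Q0 runs 1, rem=0, completes. Q0=[] Q1=[P2,P3] Q2=[]
t=12-16: P2@Q1 runs 4, rem=0, completes. Q0=[] Q1=[P3] Q2=[]
t=16-20: P3@Q1 runs 4, rem=5, quantum used, demote→Q2. Q0=[] Q1=[] Q2=[P3]
t=20-25: P3@Q2 runs 5, rem=0, completes. Q0=[] Q1=[] Q2=[]

Answer: 0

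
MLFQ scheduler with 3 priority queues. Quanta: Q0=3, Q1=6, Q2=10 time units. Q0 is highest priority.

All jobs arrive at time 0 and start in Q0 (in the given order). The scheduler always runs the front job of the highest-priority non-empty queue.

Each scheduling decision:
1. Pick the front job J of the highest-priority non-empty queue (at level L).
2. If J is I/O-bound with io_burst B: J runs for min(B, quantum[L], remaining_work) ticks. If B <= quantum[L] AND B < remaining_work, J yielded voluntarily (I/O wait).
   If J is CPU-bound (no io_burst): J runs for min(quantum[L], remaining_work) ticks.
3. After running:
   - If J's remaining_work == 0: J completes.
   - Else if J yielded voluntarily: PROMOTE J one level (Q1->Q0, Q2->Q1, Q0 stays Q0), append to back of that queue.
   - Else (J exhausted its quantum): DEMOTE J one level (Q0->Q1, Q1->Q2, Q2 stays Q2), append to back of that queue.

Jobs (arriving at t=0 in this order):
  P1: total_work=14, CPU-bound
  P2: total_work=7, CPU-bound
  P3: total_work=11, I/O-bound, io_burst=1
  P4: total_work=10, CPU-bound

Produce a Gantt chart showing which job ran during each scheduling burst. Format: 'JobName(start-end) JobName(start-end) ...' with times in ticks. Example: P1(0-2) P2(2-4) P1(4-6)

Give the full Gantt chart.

Answer: P1(0-3) P2(3-6) P3(6-7) P4(7-10) P3(10-11) P3(11-12) P3(12-13) P3(13-14) P3(14-15) P3(15-16) P3(16-17) P3(17-18) P3(18-19) P3(19-20) P1(20-26) P2(26-30) P4(30-36) P1(36-41) P4(41-42)

Derivation:
t=0-3: P1@Q0 runs 3, rem=11, quantum used, demote→Q1. Q0=[P2,P3,P4] Q1=[P1] Q2=[]
t=3-6: P2@Q0 runs 3, rem=4, quantum used, demote→Q1. Q0=[P3,P4] Q1=[P1,P2] Q2=[]
t=6-7: P3@Q0 runs 1, rem=10, I/O yield, promote→Q0. Q0=[P4,P3] Q1=[P1,P2] Q2=[]
t=7-10: P4@Q0 runs 3, rem=7, quantum used, demote→Q1. Q0=[P3] Q1=[P1,P2,P4] Q2=[]
t=10-11: P3@Q0 runs 1, rem=9, I/O yield, promote→Q0. Q0=[P3] Q1=[P1,P2,P4] Q2=[]
t=11-12: P3@Q0 runs 1, rem=8, I/O yield, promote→Q0. Q0=[P3] Q1=[P1,P2,P4] Q2=[]
t=12-13: P3@Q0 runs 1, rem=7, I/O yield, promote→Q0. Q0=[P3] Q1=[P1,P2,P4] Q2=[]
t=13-14: P3@Q0 runs 1, rem=6, I/O yield, promote→Q0. Q0=[P3] Q1=[P1,P2,P4] Q2=[]
t=14-15: P3@Q0 runs 1, rem=5, I/O yield, promote→Q0. Q0=[P3] Q1=[P1,P2,P4] Q2=[]
t=15-16: P3@Q0 runs 1, rem=4, I/O yield, promote→Q0. Q0=[P3] Q1=[P1,P2,P4] Q2=[]
t=16-17: P3@Q0 runs 1, rem=3, I/O yield, promote→Q0. Q0=[P3] Q1=[P1,P2,P4] Q2=[]
t=17-18: P3@Q0 runs 1, rem=2, I/O yield, promote→Q0. Q0=[P3] Q1=[P1,P2,P4] Q2=[]
t=18-19: P3@Q0 runs 1, rem=1, I/O yield, promote→Q0. Q0=[P3] Q1=[P1,P2,P4] Q2=[]
t=19-20: P3@Q0 runs 1, rem=0, completes. Q0=[] Q1=[P1,P2,P4] Q2=[]
t=20-26: P1@Q1 runs 6, rem=5, quantum used, demote→Q2. Q0=[] Q1=[P2,P4] Q2=[P1]
t=26-30: P2@Q1 runs 4, rem=0, completes. Q0=[] Q1=[P4] Q2=[P1]
t=30-36: P4@Q1 runs 6, rem=1, quantum used, demote→Q2. Q0=[] Q1=[] Q2=[P1,P4]
t=36-41: P1@Q2 runs 5, rem=0, completes. Q0=[] Q1=[] Q2=[P4]
t=41-42: P4@Q2 runs 1, rem=0, completes. Q0=[] Q1=[] Q2=[]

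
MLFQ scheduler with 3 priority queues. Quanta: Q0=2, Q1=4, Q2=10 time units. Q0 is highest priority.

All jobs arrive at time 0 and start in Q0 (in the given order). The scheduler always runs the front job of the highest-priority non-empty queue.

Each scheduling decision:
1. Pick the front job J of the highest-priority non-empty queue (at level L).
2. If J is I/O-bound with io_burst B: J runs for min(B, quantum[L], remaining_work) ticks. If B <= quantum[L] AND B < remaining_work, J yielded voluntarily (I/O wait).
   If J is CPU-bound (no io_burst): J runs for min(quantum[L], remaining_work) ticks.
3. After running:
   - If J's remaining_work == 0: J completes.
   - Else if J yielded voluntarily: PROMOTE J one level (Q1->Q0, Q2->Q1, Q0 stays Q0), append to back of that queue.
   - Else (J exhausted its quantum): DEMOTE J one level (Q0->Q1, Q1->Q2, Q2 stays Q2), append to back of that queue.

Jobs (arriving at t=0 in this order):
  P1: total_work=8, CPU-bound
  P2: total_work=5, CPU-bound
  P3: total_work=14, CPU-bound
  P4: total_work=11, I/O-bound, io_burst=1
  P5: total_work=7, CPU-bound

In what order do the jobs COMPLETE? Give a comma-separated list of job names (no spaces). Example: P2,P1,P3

t=0-2: P1@Q0 runs 2, rem=6, quantum used, demote→Q1. Q0=[P2,P3,P4,P5] Q1=[P1] Q2=[]
t=2-4: P2@Q0 runs 2, rem=3, quantum used, demote→Q1. Q0=[P3,P4,P5] Q1=[P1,P2] Q2=[]
t=4-6: P3@Q0 runs 2, rem=12, quantum used, demote→Q1. Q0=[P4,P5] Q1=[P1,P2,P3] Q2=[]
t=6-7: P4@Q0 runs 1, rem=10, I/O yield, promote→Q0. Q0=[P5,P4] Q1=[P1,P2,P3] Q2=[]
t=7-9: P5@Q0 runs 2, rem=5, quantum used, demote→Q1. Q0=[P4] Q1=[P1,P2,P3,P5] Q2=[]
t=9-10: P4@Q0 runs 1, rem=9, I/O yield, promote→Q0. Q0=[P4] Q1=[P1,P2,P3,P5] Q2=[]
t=10-11: P4@Q0 runs 1, rem=8, I/O yield, promote→Q0. Q0=[P4] Q1=[P1,P2,P3,P5] Q2=[]
t=11-12: P4@Q0 runs 1, rem=7, I/O yield, promote→Q0. Q0=[P4] Q1=[P1,P2,P3,P5] Q2=[]
t=12-13: P4@Q0 runs 1, rem=6, I/O yield, promote→Q0. Q0=[P4] Q1=[P1,P2,P3,P5] Q2=[]
t=13-14: P4@Q0 runs 1, rem=5, I/O yield, promote→Q0. Q0=[P4] Q1=[P1,P2,P3,P5] Q2=[]
t=14-15: P4@Q0 runs 1, rem=4, I/O yield, promote→Q0. Q0=[P4] Q1=[P1,P2,P3,P5] Q2=[]
t=15-16: P4@Q0 runs 1, rem=3, I/O yield, promote→Q0. Q0=[P4] Q1=[P1,P2,P3,P5] Q2=[]
t=16-17: P4@Q0 runs 1, rem=2, I/O yield, promote→Q0. Q0=[P4] Q1=[P1,P2,P3,P5] Q2=[]
t=17-18: P4@Q0 runs 1, rem=1, I/O yield, promote→Q0. Q0=[P4] Q1=[P1,P2,P3,P5] Q2=[]
t=18-19: P4@Q0 runs 1, rem=0, completes. Q0=[] Q1=[P1,P2,P3,P5] Q2=[]
t=19-23: P1@Q1 runs 4, rem=2, quantum used, demote→Q2. Q0=[] Q1=[P2,P3,P5] Q2=[P1]
t=23-26: P2@Q1 runs 3, rem=0, completes. Q0=[] Q1=[P3,P5] Q2=[P1]
t=26-30: P3@Q1 runs 4, rem=8, quantum used, demote→Q2. Q0=[] Q1=[P5] Q2=[P1,P3]
t=30-34: P5@Q1 runs 4, rem=1, quantum used, demote→Q2. Q0=[] Q1=[] Q2=[P1,P3,P5]
t=34-36: P1@Q2 runs 2, rem=0, completes. Q0=[] Q1=[] Q2=[P3,P5]
t=36-44: P3@Q2 runs 8, rem=0, completes. Q0=[] Q1=[] Q2=[P5]
t=44-45: P5@Q2 runs 1, rem=0, completes. Q0=[] Q1=[] Q2=[]

Answer: P4,P2,P1,P3,P5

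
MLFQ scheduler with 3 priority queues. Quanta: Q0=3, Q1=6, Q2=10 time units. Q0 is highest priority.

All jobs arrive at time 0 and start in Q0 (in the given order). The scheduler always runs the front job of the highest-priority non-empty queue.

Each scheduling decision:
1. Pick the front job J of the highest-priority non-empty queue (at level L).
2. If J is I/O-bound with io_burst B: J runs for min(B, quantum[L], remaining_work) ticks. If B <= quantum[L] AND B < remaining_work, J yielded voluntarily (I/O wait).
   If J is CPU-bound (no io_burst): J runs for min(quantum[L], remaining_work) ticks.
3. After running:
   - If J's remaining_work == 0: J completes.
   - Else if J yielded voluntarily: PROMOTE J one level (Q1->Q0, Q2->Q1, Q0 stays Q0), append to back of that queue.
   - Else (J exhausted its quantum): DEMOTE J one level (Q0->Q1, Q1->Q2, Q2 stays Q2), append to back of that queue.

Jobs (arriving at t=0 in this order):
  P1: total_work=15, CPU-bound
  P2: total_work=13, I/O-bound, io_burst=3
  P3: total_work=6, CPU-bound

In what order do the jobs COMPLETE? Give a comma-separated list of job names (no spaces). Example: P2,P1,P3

t=0-3: P1@Q0 runs 3, rem=12, quantum used, demote→Q1. Q0=[P2,P3] Q1=[P1] Q2=[]
t=3-6: P2@Q0 runs 3, rem=10, I/O yield, promote→Q0. Q0=[P3,P2] Q1=[P1] Q2=[]
t=6-9: P3@Q0 runs 3, rem=3, quantum used, demote→Q1. Q0=[P2] Q1=[P1,P3] Q2=[]
t=9-12: P2@Q0 runs 3, rem=7, I/O yield, promote→Q0. Q0=[P2] Q1=[P1,P3] Q2=[]
t=12-15: P2@Q0 runs 3, rem=4, I/O yield, promote→Q0. Q0=[P2] Q1=[P1,P3] Q2=[]
t=15-18: P2@Q0 runs 3, rem=1, I/O yield, promote→Q0. Q0=[P2] Q1=[P1,P3] Q2=[]
t=18-19: P2@Q0 runs 1, rem=0, completes. Q0=[] Q1=[P1,P3] Q2=[]
t=19-25: P1@Q1 runs 6, rem=6, quantum used, demote→Q2. Q0=[] Q1=[P3] Q2=[P1]
t=25-28: P3@Q1 runs 3, rem=0, completes. Q0=[] Q1=[] Q2=[P1]
t=28-34: P1@Q2 runs 6, rem=0, completes. Q0=[] Q1=[] Q2=[]

Answer: P2,P3,P1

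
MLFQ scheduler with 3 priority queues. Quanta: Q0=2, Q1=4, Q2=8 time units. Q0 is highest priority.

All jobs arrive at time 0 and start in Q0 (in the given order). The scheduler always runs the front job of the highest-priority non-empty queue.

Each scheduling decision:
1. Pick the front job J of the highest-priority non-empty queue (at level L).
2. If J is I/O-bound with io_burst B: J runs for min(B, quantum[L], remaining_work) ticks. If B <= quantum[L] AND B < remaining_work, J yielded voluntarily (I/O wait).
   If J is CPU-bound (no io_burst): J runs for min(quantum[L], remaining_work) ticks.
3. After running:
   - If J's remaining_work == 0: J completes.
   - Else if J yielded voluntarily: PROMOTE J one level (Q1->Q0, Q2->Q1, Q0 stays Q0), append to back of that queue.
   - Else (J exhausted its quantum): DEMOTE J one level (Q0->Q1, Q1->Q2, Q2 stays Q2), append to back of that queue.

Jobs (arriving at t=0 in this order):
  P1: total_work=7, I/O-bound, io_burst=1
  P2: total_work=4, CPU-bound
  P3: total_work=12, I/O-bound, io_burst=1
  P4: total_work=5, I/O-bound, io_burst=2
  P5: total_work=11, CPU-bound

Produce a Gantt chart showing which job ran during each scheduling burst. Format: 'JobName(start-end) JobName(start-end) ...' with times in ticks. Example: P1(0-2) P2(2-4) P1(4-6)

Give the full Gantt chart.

Answer: P1(0-1) P2(1-3) P3(3-4) P4(4-6) P5(6-8) P1(8-9) P3(9-10) P4(10-12) P1(12-13) P3(13-14) P4(14-15) P1(15-16) P3(16-17) P1(17-18) P3(18-19) P1(19-20) P3(20-21) P1(21-22) P3(22-23) P3(23-24) P3(24-25) P3(25-26) P3(26-27) P3(27-28) P2(28-30) P5(30-34) P5(34-39)

Derivation:
t=0-1: P1@Q0 runs 1, rem=6, I/O yield, promote→Q0. Q0=[P2,P3,P4,P5,P1] Q1=[] Q2=[]
t=1-3: P2@Q0 runs 2, rem=2, quantum used, demote→Q1. Q0=[P3,P4,P5,P1] Q1=[P2] Q2=[]
t=3-4: P3@Q0 runs 1, rem=11, I/O yield, promote→Q0. Q0=[P4,P5,P1,P3] Q1=[P2] Q2=[]
t=4-6: P4@Q0 runs 2, rem=3, I/O yield, promote→Q0. Q0=[P5,P1,P3,P4] Q1=[P2] Q2=[]
t=6-8: P5@Q0 runs 2, rem=9, quantum used, demote→Q1. Q0=[P1,P3,P4] Q1=[P2,P5] Q2=[]
t=8-9: P1@Q0 runs 1, rem=5, I/O yield, promote→Q0. Q0=[P3,P4,P1] Q1=[P2,P5] Q2=[]
t=9-10: P3@Q0 runs 1, rem=10, I/O yield, promote→Q0. Q0=[P4,P1,P3] Q1=[P2,P5] Q2=[]
t=10-12: P4@Q0 runs 2, rem=1, I/O yield, promote→Q0. Q0=[P1,P3,P4] Q1=[P2,P5] Q2=[]
t=12-13: P1@Q0 runs 1, rem=4, I/O yield, promote→Q0. Q0=[P3,P4,P1] Q1=[P2,P5] Q2=[]
t=13-14: P3@Q0 runs 1, rem=9, I/O yield, promote→Q0. Q0=[P4,P1,P3] Q1=[P2,P5] Q2=[]
t=14-15: P4@Q0 runs 1, rem=0, completes. Q0=[P1,P3] Q1=[P2,P5] Q2=[]
t=15-16: P1@Q0 runs 1, rem=3, I/O yield, promote→Q0. Q0=[P3,P1] Q1=[P2,P5] Q2=[]
t=16-17: P3@Q0 runs 1, rem=8, I/O yield, promote→Q0. Q0=[P1,P3] Q1=[P2,P5] Q2=[]
t=17-18: P1@Q0 runs 1, rem=2, I/O yield, promote→Q0. Q0=[P3,P1] Q1=[P2,P5] Q2=[]
t=18-19: P3@Q0 runs 1, rem=7, I/O yield, promote→Q0. Q0=[P1,P3] Q1=[P2,P5] Q2=[]
t=19-20: P1@Q0 runs 1, rem=1, I/O yield, promote→Q0. Q0=[P3,P1] Q1=[P2,P5] Q2=[]
t=20-21: P3@Q0 runs 1, rem=6, I/O yield, promote→Q0. Q0=[P1,P3] Q1=[P2,P5] Q2=[]
t=21-22: P1@Q0 runs 1, rem=0, completes. Q0=[P3] Q1=[P2,P5] Q2=[]
t=22-23: P3@Q0 runs 1, rem=5, I/O yield, promote→Q0. Q0=[P3] Q1=[P2,P5] Q2=[]
t=23-24: P3@Q0 runs 1, rem=4, I/O yield, promote→Q0. Q0=[P3] Q1=[P2,P5] Q2=[]
t=24-25: P3@Q0 runs 1, rem=3, I/O yield, promote→Q0. Q0=[P3] Q1=[P2,P5] Q2=[]
t=25-26: P3@Q0 runs 1, rem=2, I/O yield, promote→Q0. Q0=[P3] Q1=[P2,P5] Q2=[]
t=26-27: P3@Q0 runs 1, rem=1, I/O yield, promote→Q0. Q0=[P3] Q1=[P2,P5] Q2=[]
t=27-28: P3@Q0 runs 1, rem=0, completes. Q0=[] Q1=[P2,P5] Q2=[]
t=28-30: P2@Q1 runs 2, rem=0, completes. Q0=[] Q1=[P5] Q2=[]
t=30-34: P5@Q1 runs 4, rem=5, quantum used, demote→Q2. Q0=[] Q1=[] Q2=[P5]
t=34-39: P5@Q2 runs 5, rem=0, completes. Q0=[] Q1=[] Q2=[]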